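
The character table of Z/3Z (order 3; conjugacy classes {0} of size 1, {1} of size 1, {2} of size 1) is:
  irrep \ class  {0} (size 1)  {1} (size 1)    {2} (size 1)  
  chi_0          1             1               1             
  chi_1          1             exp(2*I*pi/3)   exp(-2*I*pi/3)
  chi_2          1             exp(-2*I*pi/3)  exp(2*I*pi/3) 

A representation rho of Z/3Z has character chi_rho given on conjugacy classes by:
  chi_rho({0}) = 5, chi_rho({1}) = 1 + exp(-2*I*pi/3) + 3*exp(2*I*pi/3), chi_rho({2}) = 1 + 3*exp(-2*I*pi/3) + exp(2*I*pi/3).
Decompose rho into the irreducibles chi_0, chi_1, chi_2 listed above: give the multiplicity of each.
Multiplicities: chi_0: 1, chi_1: 3, chi_2: 1.

Argument: Use <chi_rho, chi> = (1/|G|) sum_C |C| * chi_rho(C) * conj(chi(C)) with |G| = 3 for each irreducible chi in the table:
  <chi_rho, chi_0> = (1/3)[1*(5)*conj(1) + 1*(1 + exp(-2*I*pi/3) + 3*exp(2*I*pi/3))*conj(1) + 1*(1 + 3*exp(-2*I*pi/3) + exp(2*I*pi/3))*conj(1)]
      = (1/3)[(5) + (1 + exp(-2*I*pi/3) + 3*exp(2*I*pi/3)) + (1 + 3*exp(-2*I*pi/3) + exp(2*I*pi/3))] = 3/3 = 1
  <chi_rho, chi_1> = (1/3)[1*(5)*conj(1) + 1*(1 + exp(-2*I*pi/3) + 3*exp(2*I*pi/3))*conj(exp(2*I*pi/3)) + 1*(1 + 3*exp(-2*I*pi/3) + exp(2*I*pi/3))*conj(exp(-2*I*pi/3))]
      = (1/3)[(5) + (2) + (2)] = 9/3 = 3
  <chi_rho, chi_2> = (1/3)[1*(5)*conj(1) + 1*(1 + exp(-2*I*pi/3) + 3*exp(2*I*pi/3))*conj(exp(-2*I*pi/3)) + 1*(1 + 3*exp(-2*I*pi/3) + exp(2*I*pi/3))*conj(exp(2*I*pi/3))]
      = (1/3)[(5) + (1 + 3*exp(-2*I*pi/3) + exp(2*I*pi/3)) + (1 + exp(-2*I*pi/3) + 3*exp(2*I*pi/3))] = 3/3 = 1
(Exp terms are combined using exp(i*s)*conj(exp(i*t)) = exp(i*(s-t)), and sums of them are collapsed using the identity that for every m > 1 the m distinct m-th roots of unity sum to 0, e.g. 1 + exp(2*I*pi/3) + exp(-2*I*pi/3) = 0.)
Dimension check: dim(rho) = sum (mult * dim) = 1*1 + 3*1 + 1*1 = 5 = chi_rho(e) = 5.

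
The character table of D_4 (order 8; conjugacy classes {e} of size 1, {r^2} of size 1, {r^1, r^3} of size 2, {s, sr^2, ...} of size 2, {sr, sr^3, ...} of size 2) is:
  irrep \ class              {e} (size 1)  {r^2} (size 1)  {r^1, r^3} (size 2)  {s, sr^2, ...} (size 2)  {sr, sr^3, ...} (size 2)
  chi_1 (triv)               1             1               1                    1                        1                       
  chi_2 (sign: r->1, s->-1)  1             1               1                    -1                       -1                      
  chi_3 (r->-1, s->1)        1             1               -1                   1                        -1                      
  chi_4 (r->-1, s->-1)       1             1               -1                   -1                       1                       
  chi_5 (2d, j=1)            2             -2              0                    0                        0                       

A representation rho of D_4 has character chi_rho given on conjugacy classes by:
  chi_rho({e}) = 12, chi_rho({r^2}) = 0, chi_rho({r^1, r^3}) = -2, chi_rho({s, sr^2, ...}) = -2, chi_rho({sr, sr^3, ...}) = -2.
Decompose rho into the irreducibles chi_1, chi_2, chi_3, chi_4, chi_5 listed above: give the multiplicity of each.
Multiplicities: chi_1: 0, chi_2: 2, chi_3: 2, chi_4: 2, chi_5: 3.

Justification: Use <chi_rho, chi> = (1/|G|) sum_C |C| * chi_rho(C) * conj(chi(C)) with |G| = 8 for each irreducible chi in the table:
  <chi_rho, chi_1> = (1/8)[1*(12)*conj(1) + 1*(0)*conj(1) + 2*(-2)*conj(1) + 2*(-2)*conj(1) + 2*(-2)*conj(1)]
      = (1/8)[(12) + (0) + (-4) + (-4) + (-4)] = 0/8 = 0
  <chi_rho, chi_2> = (1/8)[1*(12)*conj(1) + 1*(0)*conj(1) + 2*(-2)*conj(1) + 2*(-2)*conj(-1) + 2*(-2)*conj(-1)]
      = (1/8)[(12) + (0) + (-4) + (4) + (4)] = 16/8 = 2
  <chi_rho, chi_3> = (1/8)[1*(12)*conj(1) + 1*(0)*conj(1) + 2*(-2)*conj(-1) + 2*(-2)*conj(1) + 2*(-2)*conj(-1)]
      = (1/8)[(12) + (0) + (4) + (-4) + (4)] = 16/8 = 2
  <chi_rho, chi_4> = (1/8)[1*(12)*conj(1) + 1*(0)*conj(1) + 2*(-2)*conj(-1) + 2*(-2)*conj(-1) + 2*(-2)*conj(1)]
      = (1/8)[(12) + (0) + (4) + (4) + (-4)] = 16/8 = 2
  <chi_rho, chi_5> = (1/8)[1*(12)*conj(2) + 1*(0)*conj(-2) + 2*(-2)*conj(0) + 2*(-2)*conj(0) + 2*(-2)*conj(0)]
      = (1/8)[(24) + (0) + (0) + (0) + (0)] = 24/8 = 3
Dimension check: dim(rho) = sum (mult * dim) = 0*1 + 2*1 + 2*1 + 2*1 + 3*2 = 12 = chi_rho(e) = 12.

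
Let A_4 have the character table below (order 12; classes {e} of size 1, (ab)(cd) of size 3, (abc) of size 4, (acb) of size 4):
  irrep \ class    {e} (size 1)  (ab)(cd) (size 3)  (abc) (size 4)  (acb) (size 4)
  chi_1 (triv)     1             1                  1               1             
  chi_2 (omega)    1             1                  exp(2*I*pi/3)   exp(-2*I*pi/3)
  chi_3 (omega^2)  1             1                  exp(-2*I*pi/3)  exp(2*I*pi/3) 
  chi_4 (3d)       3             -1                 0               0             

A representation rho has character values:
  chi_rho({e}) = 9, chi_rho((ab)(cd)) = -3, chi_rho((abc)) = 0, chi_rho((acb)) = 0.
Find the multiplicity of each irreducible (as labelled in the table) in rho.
Multiplicities: chi_1: 0, chi_2: 0, chi_3: 0, chi_4: 3.

Solution. Use <chi_rho, chi> = (1/|G|) sum_C |C| * chi_rho(C) * conj(chi(C)) with |G| = 12 for each irreducible chi in the table:
  <chi_rho, chi_1> = (1/12)[1*(9)*conj(1) + 3*(-3)*conj(1) + 4*(0)*conj(1) + 4*(0)*conj(1)]
      = (1/12)[(9) + (-9) + (0) + (0)] = 0/12 = 0
  <chi_rho, chi_2> = (1/12)[1*(9)*conj(1) + 3*(-3)*conj(1) + 4*(0)*conj(exp(2*I*pi/3)) + 4*(0)*conj(exp(-2*I*pi/3))]
      = (1/12)[(9) + (-9) + (0) + (0)] = 0/12 = 0
  <chi_rho, chi_3> = (1/12)[1*(9)*conj(1) + 3*(-3)*conj(1) + 4*(0)*conj(exp(-2*I*pi/3)) + 4*(0)*conj(exp(2*I*pi/3))]
      = (1/12)[(9) + (-9) + (0) + (0)] = 0/12 = 0
  <chi_rho, chi_4> = (1/12)[1*(9)*conj(3) + 3*(-3)*conj(-1) + 4*(0)*conj(0) + 4*(0)*conj(0)]
      = (1/12)[(27) + (9) + (0) + (0)] = 36/12 = 3
(Exp terms are combined using exp(i*s)*conj(exp(i*t)) = exp(i*(s-t)), and sums of them are collapsed using the identity that for every m > 1 the m distinct m-th roots of unity sum to 0, e.g. 1 + exp(2*I*pi/3) + exp(-2*I*pi/3) = 0.)
Dimension check: dim(rho) = sum (mult * dim) = 0*1 + 0*1 + 0*1 + 3*3 = 9 = chi_rho(e) = 9.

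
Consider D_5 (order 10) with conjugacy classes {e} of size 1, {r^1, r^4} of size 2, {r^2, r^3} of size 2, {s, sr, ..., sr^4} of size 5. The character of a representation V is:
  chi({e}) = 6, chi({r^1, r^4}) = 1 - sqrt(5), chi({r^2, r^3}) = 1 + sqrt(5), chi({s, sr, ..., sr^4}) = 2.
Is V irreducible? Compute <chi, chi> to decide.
Not irreducible (reducible): <chi, chi> = 8 > 1.

Reasoning: <chi, chi> = (1/|G|) sum_C |C| * |chi(C)|^2 = (1/10)[1*|6|^2 + 2*|1 - sqrt(5)|^2 + 2*|1 + sqrt(5)|^2 + 5*|2|^2]
  = (1/10)[(36) + (12 - 4*sqrt(5)) + (4*sqrt(5) + 12) + (20)] = 80/10 = 8.
A character is irreducible iff <chi, chi> = 1, so this representation is reducible.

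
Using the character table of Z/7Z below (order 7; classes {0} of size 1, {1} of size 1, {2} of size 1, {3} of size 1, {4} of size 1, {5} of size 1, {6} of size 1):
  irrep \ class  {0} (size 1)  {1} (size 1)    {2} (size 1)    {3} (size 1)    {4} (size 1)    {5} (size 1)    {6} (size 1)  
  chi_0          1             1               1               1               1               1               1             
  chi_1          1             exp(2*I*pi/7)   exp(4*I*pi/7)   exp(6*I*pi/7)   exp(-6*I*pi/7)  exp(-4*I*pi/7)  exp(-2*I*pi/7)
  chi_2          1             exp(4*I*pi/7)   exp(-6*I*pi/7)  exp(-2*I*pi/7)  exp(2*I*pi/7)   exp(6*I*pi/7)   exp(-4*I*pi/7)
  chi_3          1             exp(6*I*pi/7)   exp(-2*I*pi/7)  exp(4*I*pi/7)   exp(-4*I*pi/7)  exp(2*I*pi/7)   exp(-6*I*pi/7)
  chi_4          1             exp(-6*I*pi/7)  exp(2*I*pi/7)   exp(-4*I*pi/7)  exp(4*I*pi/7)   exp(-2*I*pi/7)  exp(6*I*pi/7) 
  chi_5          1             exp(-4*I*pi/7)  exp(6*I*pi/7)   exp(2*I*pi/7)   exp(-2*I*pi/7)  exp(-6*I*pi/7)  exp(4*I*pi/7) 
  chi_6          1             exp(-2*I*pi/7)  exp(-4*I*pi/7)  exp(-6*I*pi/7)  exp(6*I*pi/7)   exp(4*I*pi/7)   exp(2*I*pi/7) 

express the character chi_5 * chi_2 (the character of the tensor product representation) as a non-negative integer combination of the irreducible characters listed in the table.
chi_5 tensor chi_2 = chi_0 (all other irreducibles have multiplicity 0).

Solution. The character of a tensor product is the pointwise product (chi_5 * chi_2)(C) = chi_5(C) * chi_2(C):
  {0}: (1)*(1), {1}: (exp(-4*I*pi/7))*(exp(4*I*pi/7)), {2}: (exp(6*I*pi/7))*(exp(-6*I*pi/7)), {3}: (exp(2*I*pi/7))*(exp(-2*I*pi/7)), {4}: (exp(-2*I*pi/7))*(exp(2*I*pi/7)), {5}: (exp(-6*I*pi/7))*(exp(6*I*pi/7)), {6}: (exp(4*I*pi/7))*(exp(-4*I*pi/7))
so (chi_5 * chi_2) takes values
  {0} -> 1, {1} -> 1, {2} -> 1, {3} -> 1, {4} -> 1, {5} -> 1, {6} -> 1.
Now take the inner product of this character with each irreducible chi from the table, <chi_5*chi_2, chi> = (1/7) sum_C |C| (chi_5*chi_2)(C) conj(chi(C)):
  <chi_5*chi_2, chi_0> = (1/7)[1*(1)*conj(1) + 1*(1)*conj(1) + 1*(1)*conj(1) + 1*(1)*conj(1) + 1*(1)*conj(1) + 1*(1)*conj(1) + 1*(1)*conj(1)]
      = (1/7)[(1) + (1) + (1) + (1) + (1) + (1) + (1)] = 7/7 = 1
  <chi_5*chi_2, chi_1> = (1/7)[1*(1)*conj(1) + 1*(1)*conj(exp(2*I*pi/7)) + 1*(1)*conj(exp(4*I*pi/7)) + 1*(1)*conj(exp(6*I*pi/7)) + 1*(1)*conj(exp(-6*I*pi/7)) + 1*(1)*conj(exp(-4*I*pi/7)) + 1*(1)*conj(exp(-2*I*pi/7))]
      = (1/7)[(1) + (exp(-2*I*pi/7)) + (exp(-4*I*pi/7)) + (exp(-6*I*pi/7)) + (exp(6*I*pi/7)) + (exp(4*I*pi/7)) + (exp(2*I*pi/7))] = 0/7 = 0
  <chi_5*chi_2, chi_2> = (1/7)[1*(1)*conj(1) + 1*(1)*conj(exp(4*I*pi/7)) + 1*(1)*conj(exp(-6*I*pi/7)) + 1*(1)*conj(exp(-2*I*pi/7)) + 1*(1)*conj(exp(2*I*pi/7)) + 1*(1)*conj(exp(6*I*pi/7)) + 1*(1)*conj(exp(-4*I*pi/7))]
      = (1/7)[(1) + (exp(-4*I*pi/7)) + (exp(6*I*pi/7)) + (exp(2*I*pi/7)) + (exp(-2*I*pi/7)) + (exp(-6*I*pi/7)) + (exp(4*I*pi/7))] = 0/7 = 0
  <chi_5*chi_2, chi_3> = (1/7)[1*(1)*conj(1) + 1*(1)*conj(exp(6*I*pi/7)) + 1*(1)*conj(exp(-2*I*pi/7)) + 1*(1)*conj(exp(4*I*pi/7)) + 1*(1)*conj(exp(-4*I*pi/7)) + 1*(1)*conj(exp(2*I*pi/7)) + 1*(1)*conj(exp(-6*I*pi/7))]
      = (1/7)[(1) + (exp(-6*I*pi/7)) + (exp(2*I*pi/7)) + (exp(-4*I*pi/7)) + (exp(4*I*pi/7)) + (exp(-2*I*pi/7)) + (exp(6*I*pi/7))] = 0/7 = 0
  <chi_5*chi_2, chi_4> = (1/7)[1*(1)*conj(1) + 1*(1)*conj(exp(-6*I*pi/7)) + 1*(1)*conj(exp(2*I*pi/7)) + 1*(1)*conj(exp(-4*I*pi/7)) + 1*(1)*conj(exp(4*I*pi/7)) + 1*(1)*conj(exp(-2*I*pi/7)) + 1*(1)*conj(exp(6*I*pi/7))]
      = (1/7)[(1) + (exp(6*I*pi/7)) + (exp(-2*I*pi/7)) + (exp(4*I*pi/7)) + (exp(-4*I*pi/7)) + (exp(2*I*pi/7)) + (exp(-6*I*pi/7))] = 0/7 = 0
  <chi_5*chi_2, chi_5> = (1/7)[1*(1)*conj(1) + 1*(1)*conj(exp(-4*I*pi/7)) + 1*(1)*conj(exp(6*I*pi/7)) + 1*(1)*conj(exp(2*I*pi/7)) + 1*(1)*conj(exp(-2*I*pi/7)) + 1*(1)*conj(exp(-6*I*pi/7)) + 1*(1)*conj(exp(4*I*pi/7))]
      = (1/7)[(1) + (exp(4*I*pi/7)) + (exp(-6*I*pi/7)) + (exp(-2*I*pi/7)) + (exp(2*I*pi/7)) + (exp(6*I*pi/7)) + (exp(-4*I*pi/7))] = 0/7 = 0
  <chi_5*chi_2, chi_6> = (1/7)[1*(1)*conj(1) + 1*(1)*conj(exp(-2*I*pi/7)) + 1*(1)*conj(exp(-4*I*pi/7)) + 1*(1)*conj(exp(-6*I*pi/7)) + 1*(1)*conj(exp(6*I*pi/7)) + 1*(1)*conj(exp(4*I*pi/7)) + 1*(1)*conj(exp(2*I*pi/7))]
      = (1/7)[(1) + (exp(2*I*pi/7)) + (exp(4*I*pi/7)) + (exp(6*I*pi/7)) + (exp(-6*I*pi/7)) + (exp(-4*I*pi/7)) + (exp(-2*I*pi/7))] = 0/7 = 0
(Exp terms are combined using exp(i*s)*conj(exp(i*t)) = exp(i*(s-t)), and sums of them are collapsed using the identity that for every m > 1 the m distinct m-th roots of unity sum to 0, e.g. 1 + exp(2*I*pi/3) + exp(-2*I*pi/3) = 0.)
Hence the multiplicities are chi_0: 1. Dimension check: dim(chi_5)*dim(chi_2) = 1*1 = 1 and sum (mult * dim) = 1*1 = 1.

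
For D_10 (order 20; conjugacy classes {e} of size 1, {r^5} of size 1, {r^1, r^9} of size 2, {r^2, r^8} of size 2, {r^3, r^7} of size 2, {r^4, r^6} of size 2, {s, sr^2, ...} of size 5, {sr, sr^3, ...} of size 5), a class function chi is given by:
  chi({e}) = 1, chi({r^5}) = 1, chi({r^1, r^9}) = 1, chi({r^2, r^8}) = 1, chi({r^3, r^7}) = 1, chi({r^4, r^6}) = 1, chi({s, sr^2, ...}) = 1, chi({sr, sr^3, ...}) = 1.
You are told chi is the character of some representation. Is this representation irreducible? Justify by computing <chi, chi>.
Irreducible: <chi, chi> = 1.

Explanation: <chi, chi> = (1/|G|) sum_C |C| * |chi(C)|^2 = (1/20)[1*|1|^2 + 1*|1|^2 + 2*|1|^2 + 2*|1|^2 + 2*|1|^2 + 2*|1|^2 + 5*|1|^2 + 5*|1|^2]
  = (1/20)[(1) + (1) + (2) + (2) + (2) + (2) + (5) + (5)] = 20/20 = 1.
A character is irreducible iff <chi, chi> = 1, so this representation is irreducible.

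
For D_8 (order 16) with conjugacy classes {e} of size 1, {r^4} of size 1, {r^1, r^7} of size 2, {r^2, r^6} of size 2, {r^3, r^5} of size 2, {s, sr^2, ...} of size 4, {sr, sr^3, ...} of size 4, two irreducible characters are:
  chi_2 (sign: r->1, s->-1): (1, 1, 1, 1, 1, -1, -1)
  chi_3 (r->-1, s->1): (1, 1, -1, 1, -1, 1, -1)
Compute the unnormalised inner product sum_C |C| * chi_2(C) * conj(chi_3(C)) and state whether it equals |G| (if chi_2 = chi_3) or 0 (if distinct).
Sum = 0; so <chi_2, chi_3> = 0 (distinct irreducibles are orthogonal).

Derivation: Compute term by term over conjugacy classes (|C| * chi_2(C) * conj(chi_3(C))):
  1*(1)*conj(1) + 1*(1)*conj(1) + 2*(1)*conj(-1) + 2*(1)*conj(1) + 2*(1)*conj(-1) + 4*(-1)*conj(1) + 4*(-1)*conj(-1)
  = (1) + (1) + (-2) + (2) + (-2) + (-4) + (4)
  = 0.
Dividing by |G| = 16 gives 0/16 = 0, matching the row-orthogonality relation <chi_2, chi_3> = [chi_2 = chi_3].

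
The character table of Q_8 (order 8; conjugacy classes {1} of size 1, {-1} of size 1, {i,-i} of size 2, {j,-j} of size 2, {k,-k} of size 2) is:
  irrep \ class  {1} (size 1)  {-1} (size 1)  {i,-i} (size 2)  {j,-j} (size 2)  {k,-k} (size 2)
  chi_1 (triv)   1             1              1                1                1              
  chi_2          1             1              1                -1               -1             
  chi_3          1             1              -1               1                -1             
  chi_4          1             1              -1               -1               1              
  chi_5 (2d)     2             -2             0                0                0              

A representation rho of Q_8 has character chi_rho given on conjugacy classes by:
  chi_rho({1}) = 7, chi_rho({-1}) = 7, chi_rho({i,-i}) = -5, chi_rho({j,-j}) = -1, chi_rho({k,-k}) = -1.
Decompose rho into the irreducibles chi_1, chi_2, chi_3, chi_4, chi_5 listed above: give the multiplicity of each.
Multiplicities: chi_1: 0, chi_2: 1, chi_3: 3, chi_4: 3, chi_5: 0.

Explanation: Use <chi_rho, chi> = (1/|G|) sum_C |C| * chi_rho(C) * conj(chi(C)) with |G| = 8 for each irreducible chi in the table:
  <chi_rho, chi_1> = (1/8)[1*(7)*conj(1) + 1*(7)*conj(1) + 2*(-5)*conj(1) + 2*(-1)*conj(1) + 2*(-1)*conj(1)]
      = (1/8)[(7) + (7) + (-10) + (-2) + (-2)] = 0/8 = 0
  <chi_rho, chi_2> = (1/8)[1*(7)*conj(1) + 1*(7)*conj(1) + 2*(-5)*conj(1) + 2*(-1)*conj(-1) + 2*(-1)*conj(-1)]
      = (1/8)[(7) + (7) + (-10) + (2) + (2)] = 8/8 = 1
  <chi_rho, chi_3> = (1/8)[1*(7)*conj(1) + 1*(7)*conj(1) + 2*(-5)*conj(-1) + 2*(-1)*conj(1) + 2*(-1)*conj(-1)]
      = (1/8)[(7) + (7) + (10) + (-2) + (2)] = 24/8 = 3
  <chi_rho, chi_4> = (1/8)[1*(7)*conj(1) + 1*(7)*conj(1) + 2*(-5)*conj(-1) + 2*(-1)*conj(-1) + 2*(-1)*conj(1)]
      = (1/8)[(7) + (7) + (10) + (2) + (-2)] = 24/8 = 3
  <chi_rho, chi_5> = (1/8)[1*(7)*conj(2) + 1*(7)*conj(-2) + 2*(-5)*conj(0) + 2*(-1)*conj(0) + 2*(-1)*conj(0)]
      = (1/8)[(14) + (-14) + (0) + (0) + (0)] = 0/8 = 0
Dimension check: dim(rho) = sum (mult * dim) = 0*1 + 1*1 + 3*1 + 3*1 + 0*2 = 7 = chi_rho(e) = 7.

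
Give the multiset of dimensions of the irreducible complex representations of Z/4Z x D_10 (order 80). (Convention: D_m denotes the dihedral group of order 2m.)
Dimensions: 1, 1, 1, 1, 1, 1, 1, 1, 1, 1, 1, 1, 1, 1, 1, 1, 2, 2, 2, 2, 2, 2, 2, 2, 2, 2, 2, 2, 2, 2, 2, 2

Derivation: There are 32 irreducibles (= number of conjugacy classes). Their dimensions d_i satisfy sum d_i^2 = |G| = 80: 1 + 1 + 1 + 1 + 1 + 1 + 1 + 1 + 1 + 1 + 1 + 1 + 1 + 1 + 1 + 1 + 4 + 4 + 4 + 4 + 4 + 4 + 4 + 4 + 4 + 4 + 4 + 4 + 4 + 4 + 4 + 4 = 80. (For the product with Z/4Z: each of the 4 1-dim characters of Z/4Z tensors with each irrep of D_10, giving 4 copies of each D_10-dimension.)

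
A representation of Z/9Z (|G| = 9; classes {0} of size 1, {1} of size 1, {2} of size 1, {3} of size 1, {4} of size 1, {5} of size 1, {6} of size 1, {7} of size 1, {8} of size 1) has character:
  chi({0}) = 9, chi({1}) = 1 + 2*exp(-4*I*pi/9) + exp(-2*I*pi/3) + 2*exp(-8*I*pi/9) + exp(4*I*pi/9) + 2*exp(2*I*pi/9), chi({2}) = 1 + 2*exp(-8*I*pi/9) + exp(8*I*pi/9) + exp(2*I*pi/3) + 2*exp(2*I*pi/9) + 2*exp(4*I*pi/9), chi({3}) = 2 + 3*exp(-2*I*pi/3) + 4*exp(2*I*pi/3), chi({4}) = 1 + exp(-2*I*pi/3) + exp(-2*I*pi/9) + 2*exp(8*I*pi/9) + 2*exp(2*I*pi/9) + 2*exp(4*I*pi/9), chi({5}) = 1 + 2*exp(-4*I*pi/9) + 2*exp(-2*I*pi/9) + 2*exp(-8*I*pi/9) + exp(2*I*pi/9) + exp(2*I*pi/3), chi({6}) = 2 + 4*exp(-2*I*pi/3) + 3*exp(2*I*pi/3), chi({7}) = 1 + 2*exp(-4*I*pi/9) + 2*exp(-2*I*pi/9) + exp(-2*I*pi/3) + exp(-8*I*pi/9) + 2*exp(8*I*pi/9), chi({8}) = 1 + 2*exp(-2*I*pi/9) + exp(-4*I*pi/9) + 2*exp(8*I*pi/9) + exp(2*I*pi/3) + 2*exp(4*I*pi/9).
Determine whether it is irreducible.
Not irreducible (reducible): <chi, chi> = 15 > 1.

Justification: <chi, chi> = (1/|G|) sum_C |C| * |chi(C)|^2 = (1/9)[1*|9|^2 + 1*|1 + 2*exp(-4*I*pi/9) + exp(-2*I*pi/3) + 2*exp(-8*I*pi/9) + exp(4*I*pi/9) + 2*exp(2*I*pi/9)|^2 + 1*|1 + 2*exp(-8*I*pi/9) + exp(8*I*pi/9) + exp(2*I*pi/3) + 2*exp(2*I*pi/9) + 2*exp(4*I*pi/9)|^2 + 1*|2 + 3*exp(-2*I*pi/3) + 4*exp(2*I*pi/3)|^2 + 1*|1 + exp(-2*I*pi/3) + exp(-2*I*pi/9) + 2*exp(8*I*pi/9) + 2*exp(2*I*pi/9) + 2*exp(4*I*pi/9)|^2 + 1*|1 + 2*exp(-4*I*pi/9) + 2*exp(-2*I*pi/9) + 2*exp(-8*I*pi/9) + exp(2*I*pi/9) + exp(2*I*pi/3)|^2 + 1*|2 + 4*exp(-2*I*pi/3) + 3*exp(2*I*pi/3)|^2 + 1*|1 + 2*exp(-4*I*pi/9) + 2*exp(-2*I*pi/9) + exp(-2*I*pi/3) + exp(-8*I*pi/9) + 2*exp(8*I*pi/9)|^2 + 1*|1 + 2*exp(-2*I*pi/9) + exp(-4*I*pi/9) + 2*exp(8*I*pi/9) + exp(2*I*pi/3) + 2*exp(4*I*pi/9)|^2]
  = (1/9)[(81) + (15 + 7*exp(-4*I*pi/9) + 7*exp(-2*I*pi/3) + 8*exp(-2*I*pi/9) + 11*exp(-8*I*pi/9) + 11*exp(8*I*pi/9) + 8*exp(2*I*pi/9) + 7*exp(2*I*pi/3) + 7*exp(4*I*pi/9)) + (15 + 8*exp(-4*I*pi/9) + 11*exp(-2*I*pi/9) + 7*exp(-2*I*pi/3) + 7*exp(-8*I*pi/9) + 7*exp(8*I*pi/9) + 7*exp(2*I*pi/3) + 11*exp(2*I*pi/9) + 8*exp(4*I*pi/9)) + (3) + (15 + 11*exp(-4*I*pi/9) + 7*exp(-2*I*pi/3) + 7*exp(-2*I*pi/9) + 8*exp(-8*I*pi/9) + 8*exp(8*I*pi/9) + 7*exp(2*I*pi/9) + 7*exp(2*I*pi/3) + 11*exp(4*I*pi/9)) + (15 + 11*exp(-4*I*pi/9) + 7*exp(-2*I*pi/3) + 7*exp(-2*I*pi/9) + 8*exp(-8*I*pi/9) + 8*exp(8*I*pi/9) + 7*exp(2*I*pi/9) + 7*exp(2*I*pi/3) + 11*exp(4*I*pi/9)) + (3) + (15 + 8*exp(-4*I*pi/9) + 11*exp(-2*I*pi/9) + 7*exp(-2*I*pi/3) + 7*exp(-8*I*pi/9) + 7*exp(8*I*pi/9) + 7*exp(2*I*pi/3) + 11*exp(2*I*pi/9) + 8*exp(4*I*pi/9)) + (15 + 7*exp(-4*I*pi/9) + 7*exp(-2*I*pi/3) + 8*exp(-2*I*pi/9) + 11*exp(-8*I*pi/9) + 11*exp(8*I*pi/9) + 8*exp(2*I*pi/9) + 7*exp(2*I*pi/3) + 7*exp(4*I*pi/9))] = 135/9 = 15.
(Exp terms are combined using exp(i*s)*conj(exp(i*t)) = exp(i*(s-t)), and sums of them are collapsed using the identity that for every m > 1 the m distinct m-th roots of unity sum to 0, e.g. 1 + exp(2*I*pi/3) + exp(-2*I*pi/3) = 0.)
A character is irreducible iff <chi, chi> = 1, so this representation is reducible.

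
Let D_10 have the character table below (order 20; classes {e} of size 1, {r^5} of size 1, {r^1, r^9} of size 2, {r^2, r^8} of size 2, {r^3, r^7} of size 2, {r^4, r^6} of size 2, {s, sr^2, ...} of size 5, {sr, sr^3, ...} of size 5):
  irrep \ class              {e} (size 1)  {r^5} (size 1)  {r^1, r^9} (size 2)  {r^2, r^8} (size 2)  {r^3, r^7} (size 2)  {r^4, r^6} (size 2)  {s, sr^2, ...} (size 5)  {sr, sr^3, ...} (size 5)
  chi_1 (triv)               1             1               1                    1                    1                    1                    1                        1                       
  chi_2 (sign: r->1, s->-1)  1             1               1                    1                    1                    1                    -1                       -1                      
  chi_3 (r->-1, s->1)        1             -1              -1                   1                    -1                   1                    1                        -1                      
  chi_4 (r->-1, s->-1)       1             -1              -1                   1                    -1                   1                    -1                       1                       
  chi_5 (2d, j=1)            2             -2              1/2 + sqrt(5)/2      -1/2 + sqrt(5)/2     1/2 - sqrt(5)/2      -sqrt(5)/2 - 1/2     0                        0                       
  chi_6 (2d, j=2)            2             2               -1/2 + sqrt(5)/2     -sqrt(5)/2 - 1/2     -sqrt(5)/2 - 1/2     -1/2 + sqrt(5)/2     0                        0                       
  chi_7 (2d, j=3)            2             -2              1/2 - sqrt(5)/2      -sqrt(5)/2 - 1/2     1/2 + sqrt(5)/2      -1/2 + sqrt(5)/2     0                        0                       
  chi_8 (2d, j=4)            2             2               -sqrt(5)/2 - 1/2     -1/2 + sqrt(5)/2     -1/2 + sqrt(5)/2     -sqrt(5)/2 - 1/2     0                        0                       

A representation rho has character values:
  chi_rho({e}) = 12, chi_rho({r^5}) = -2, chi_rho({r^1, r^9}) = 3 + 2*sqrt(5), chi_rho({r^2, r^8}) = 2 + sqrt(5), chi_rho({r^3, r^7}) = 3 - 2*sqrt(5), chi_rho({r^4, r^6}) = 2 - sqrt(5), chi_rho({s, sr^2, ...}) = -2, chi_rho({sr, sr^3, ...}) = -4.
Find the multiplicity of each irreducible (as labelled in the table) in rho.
Multiplicities: chi_1: 0, chi_2: 3, chi_3: 1, chi_4: 0, chi_5: 3, chi_6: 1, chi_7: 0, chi_8: 0.

Reasoning: Use <chi_rho, chi> = (1/|G|) sum_C |C| * chi_rho(C) * conj(chi(C)) with |G| = 20 for each irreducible chi in the table:
  <chi_rho, chi_1> = (1/20)[1*(12)*conj(1) + 1*(-2)*conj(1) + 2*(3 + 2*sqrt(5))*conj(1) + 2*(2 + sqrt(5))*conj(1) + 2*(3 - 2*sqrt(5))*conj(1) + 2*(2 - sqrt(5))*conj(1) + 5*(-2)*conj(1) + 5*(-4)*conj(1)]
      = (1/20)[(12) + (-2) + (6 + 4*sqrt(5)) + (4 + 2*sqrt(5)) + (6 - 4*sqrt(5)) + (4 - 2*sqrt(5)) + (-10) + (-20)] = 0/20 = 0
  <chi_rho, chi_2> = (1/20)[1*(12)*conj(1) + 1*(-2)*conj(1) + 2*(3 + 2*sqrt(5))*conj(1) + 2*(2 + sqrt(5))*conj(1) + 2*(3 - 2*sqrt(5))*conj(1) + 2*(2 - sqrt(5))*conj(1) + 5*(-2)*conj(-1) + 5*(-4)*conj(-1)]
      = (1/20)[(12) + (-2) + (6 + 4*sqrt(5)) + (4 + 2*sqrt(5)) + (6 - 4*sqrt(5)) + (4 - 2*sqrt(5)) + (10) + (20)] = 60/20 = 3
  <chi_rho, chi_3> = (1/20)[1*(12)*conj(1) + 1*(-2)*conj(-1) + 2*(3 + 2*sqrt(5))*conj(-1) + 2*(2 + sqrt(5))*conj(1) + 2*(3 - 2*sqrt(5))*conj(-1) + 2*(2 - sqrt(5))*conj(1) + 5*(-2)*conj(1) + 5*(-4)*conj(-1)]
      = (1/20)[(12) + (2) + (-4*sqrt(5) - 6) + (4 + 2*sqrt(5)) + (-6 + 4*sqrt(5)) + (4 - 2*sqrt(5)) + (-10) + (20)] = 20/20 = 1
  <chi_rho, chi_4> = (1/20)[1*(12)*conj(1) + 1*(-2)*conj(-1) + 2*(3 + 2*sqrt(5))*conj(-1) + 2*(2 + sqrt(5))*conj(1) + 2*(3 - 2*sqrt(5))*conj(-1) + 2*(2 - sqrt(5))*conj(1) + 5*(-2)*conj(-1) + 5*(-4)*conj(1)]
      = (1/20)[(12) + (2) + (-4*sqrt(5) - 6) + (4 + 2*sqrt(5)) + (-6 + 4*sqrt(5)) + (4 - 2*sqrt(5)) + (10) + (-20)] = 0/20 = 0
  <chi_rho, chi_5> = (1/20)[1*(12)*conj(2) + 1*(-2)*conj(-2) + 2*(3 + 2*sqrt(5))*conj(1/2 + sqrt(5)/2) + 2*(2 + sqrt(5))*conj(-1/2 + sqrt(5)/2) + 2*(3 - 2*sqrt(5))*conj(1/2 - sqrt(5)/2) + 2*(2 - sqrt(5))*conj(-sqrt(5)/2 - 1/2) + 5*(-2)*conj(0) + 5*(-4)*conj(0)]
      = (1/20)[(24) + (4) + (5*sqrt(5) + 13) + (sqrt(5) + 3) + (13 - 5*sqrt(5)) + (3 - sqrt(5)) + (0) + (0)] = 60/20 = 3
  <chi_rho, chi_6> = (1/20)[1*(12)*conj(2) + 1*(-2)*conj(2) + 2*(3 + 2*sqrt(5))*conj(-1/2 + sqrt(5)/2) + 2*(2 + sqrt(5))*conj(-sqrt(5)/2 - 1/2) + 2*(3 - 2*sqrt(5))*conj(-sqrt(5)/2 - 1/2) + 2*(2 - sqrt(5))*conj(-1/2 + sqrt(5)/2) + 5*(-2)*conj(0) + 5*(-4)*conj(0)]
      = (1/20)[(24) + (-4) + (sqrt(5) + 7) + (-7 - 3*sqrt(5)) + (7 - sqrt(5)) + (-7 + 3*sqrt(5)) + (0) + (0)] = 20/20 = 1
  <chi_rho, chi_7> = (1/20)[1*(12)*conj(2) + 1*(-2)*conj(-2) + 2*(3 + 2*sqrt(5))*conj(1/2 - sqrt(5)/2) + 2*(2 + sqrt(5))*conj(-sqrt(5)/2 - 1/2) + 2*(3 - 2*sqrt(5))*conj(1/2 + sqrt(5)/2) + 2*(2 - sqrt(5))*conj(-1/2 + sqrt(5)/2) + 5*(-2)*conj(0) + 5*(-4)*conj(0)]
      = (1/20)[(24) + (4) + (-7 - sqrt(5)) + (-7 - 3*sqrt(5)) + (-7 + sqrt(5)) + (-7 + 3*sqrt(5)) + (0) + (0)] = 0/20 = 0
  <chi_rho, chi_8> = (1/20)[1*(12)*conj(2) + 1*(-2)*conj(2) + 2*(3 + 2*sqrt(5))*conj(-sqrt(5)/2 - 1/2) + 2*(2 + sqrt(5))*conj(-1/2 + sqrt(5)/2) + 2*(3 - 2*sqrt(5))*conj(-1/2 + sqrt(5)/2) + 2*(2 - sqrt(5))*conj(-sqrt(5)/2 - 1/2) + 5*(-2)*conj(0) + 5*(-4)*conj(0)]
      = (1/20)[(24) + (-4) + (-13 - 5*sqrt(5)) + (sqrt(5) + 3) + (-13 + 5*sqrt(5)) + (3 - sqrt(5)) + (0) + (0)] = 0/20 = 0
Dimension check: dim(rho) = sum (mult * dim) = 0*1 + 3*1 + 1*1 + 0*1 + 3*2 + 1*2 + 0*2 + 0*2 = 12 = chi_rho(e) = 12.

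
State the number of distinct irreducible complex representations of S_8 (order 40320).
22

Details: The number of irreducible complex representations of a finite group equals its number of conjugacy classes. Conjugacy classes in S_8 correspond to cycle types, i.e. partitions of 8; there are p(8) = 22 of them, so S_8 (order 40320) has exactly 22 irreducible complex representations.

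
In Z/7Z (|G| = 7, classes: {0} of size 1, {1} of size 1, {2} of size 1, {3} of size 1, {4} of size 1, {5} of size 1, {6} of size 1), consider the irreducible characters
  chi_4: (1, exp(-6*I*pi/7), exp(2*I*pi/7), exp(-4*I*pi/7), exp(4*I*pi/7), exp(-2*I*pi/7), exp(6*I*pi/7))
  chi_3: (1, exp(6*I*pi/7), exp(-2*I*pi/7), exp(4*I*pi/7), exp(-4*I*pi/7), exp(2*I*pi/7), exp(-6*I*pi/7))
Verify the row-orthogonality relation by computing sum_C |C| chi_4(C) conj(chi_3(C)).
Sum = 0; so <chi_4, chi_3> = 0 (distinct irreducibles are orthogonal).

Reasoning: Compute term by term over conjugacy classes (|C| * chi_4(C) * conj(chi_3(C))):
  1*(1)*conj(1) + 1*(exp(-6*I*pi/7))*conj(exp(6*I*pi/7)) + 1*(exp(2*I*pi/7))*conj(exp(-2*I*pi/7)) + 1*(exp(-4*I*pi/7))*conj(exp(4*I*pi/7)) + 1*(exp(4*I*pi/7))*conj(exp(-4*I*pi/7)) + 1*(exp(-2*I*pi/7))*conj(exp(2*I*pi/7)) + 1*(exp(6*I*pi/7))*conj(exp(-6*I*pi/7))
  = (1) + (exp(2*I*pi/7)) + (exp(4*I*pi/7)) + (exp(6*I*pi/7)) + (exp(-6*I*pi/7)) + (exp(-4*I*pi/7)) + (exp(-2*I*pi/7))
  = 0.
(Exp terms are combined using exp(i*s)*conj(exp(i*t)) = exp(i*(s-t)), and sums of them are collapsed using the identity that for every m > 1 the m distinct m-th roots of unity sum to 0, e.g. 1 + exp(2*I*pi/3) + exp(-2*I*pi/3) = 0.)
Dividing by |G| = 7 gives 0/7 = 0, matching the row-orthogonality relation <chi_4, chi_3> = [chi_4 = chi_3].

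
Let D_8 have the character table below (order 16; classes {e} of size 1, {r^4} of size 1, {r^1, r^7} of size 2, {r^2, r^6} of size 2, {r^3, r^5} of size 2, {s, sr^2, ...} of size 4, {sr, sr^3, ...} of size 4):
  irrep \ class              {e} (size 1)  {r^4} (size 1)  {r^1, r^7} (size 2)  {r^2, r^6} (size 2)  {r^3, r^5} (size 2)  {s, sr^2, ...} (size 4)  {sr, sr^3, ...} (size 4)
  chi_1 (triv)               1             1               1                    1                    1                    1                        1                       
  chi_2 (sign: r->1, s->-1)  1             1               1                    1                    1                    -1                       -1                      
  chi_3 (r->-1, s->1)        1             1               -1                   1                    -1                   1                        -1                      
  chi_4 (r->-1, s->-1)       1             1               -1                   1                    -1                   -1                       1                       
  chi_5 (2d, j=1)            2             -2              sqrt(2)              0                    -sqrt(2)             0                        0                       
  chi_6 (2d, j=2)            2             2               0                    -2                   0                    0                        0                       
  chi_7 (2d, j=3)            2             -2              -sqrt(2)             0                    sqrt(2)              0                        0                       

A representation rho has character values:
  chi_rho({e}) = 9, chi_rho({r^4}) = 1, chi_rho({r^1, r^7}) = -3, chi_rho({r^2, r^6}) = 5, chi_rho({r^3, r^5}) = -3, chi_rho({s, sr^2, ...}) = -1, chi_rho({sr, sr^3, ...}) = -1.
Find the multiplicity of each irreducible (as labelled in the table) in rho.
Multiplicities: chi_1: 0, chi_2: 1, chi_3: 2, chi_4: 2, chi_5: 1, chi_6: 0, chi_7: 1.

Explanation: Use <chi_rho, chi> = (1/|G|) sum_C |C| * chi_rho(C) * conj(chi(C)) with |G| = 16 for each irreducible chi in the table:
  <chi_rho, chi_1> = (1/16)[1*(9)*conj(1) + 1*(1)*conj(1) + 2*(-3)*conj(1) + 2*(5)*conj(1) + 2*(-3)*conj(1) + 4*(-1)*conj(1) + 4*(-1)*conj(1)]
      = (1/16)[(9) + (1) + (-6) + (10) + (-6) + (-4) + (-4)] = 0/16 = 0
  <chi_rho, chi_2> = (1/16)[1*(9)*conj(1) + 1*(1)*conj(1) + 2*(-3)*conj(1) + 2*(5)*conj(1) + 2*(-3)*conj(1) + 4*(-1)*conj(-1) + 4*(-1)*conj(-1)]
      = (1/16)[(9) + (1) + (-6) + (10) + (-6) + (4) + (4)] = 16/16 = 1
  <chi_rho, chi_3> = (1/16)[1*(9)*conj(1) + 1*(1)*conj(1) + 2*(-3)*conj(-1) + 2*(5)*conj(1) + 2*(-3)*conj(-1) + 4*(-1)*conj(1) + 4*(-1)*conj(-1)]
      = (1/16)[(9) + (1) + (6) + (10) + (6) + (-4) + (4)] = 32/16 = 2
  <chi_rho, chi_4> = (1/16)[1*(9)*conj(1) + 1*(1)*conj(1) + 2*(-3)*conj(-1) + 2*(5)*conj(1) + 2*(-3)*conj(-1) + 4*(-1)*conj(-1) + 4*(-1)*conj(1)]
      = (1/16)[(9) + (1) + (6) + (10) + (6) + (4) + (-4)] = 32/16 = 2
  <chi_rho, chi_5> = (1/16)[1*(9)*conj(2) + 1*(1)*conj(-2) + 2*(-3)*conj(sqrt(2)) + 2*(5)*conj(0) + 2*(-3)*conj(-sqrt(2)) + 4*(-1)*conj(0) + 4*(-1)*conj(0)]
      = (1/16)[(18) + (-2) + (-6*sqrt(2)) + (0) + (6*sqrt(2)) + (0) + (0)] = 16/16 = 1
  <chi_rho, chi_6> = (1/16)[1*(9)*conj(2) + 1*(1)*conj(2) + 2*(-3)*conj(0) + 2*(5)*conj(-2) + 2*(-3)*conj(0) + 4*(-1)*conj(0) + 4*(-1)*conj(0)]
      = (1/16)[(18) + (2) + (0) + (-20) + (0) + (0) + (0)] = 0/16 = 0
  <chi_rho, chi_7> = (1/16)[1*(9)*conj(2) + 1*(1)*conj(-2) + 2*(-3)*conj(-sqrt(2)) + 2*(5)*conj(0) + 2*(-3)*conj(sqrt(2)) + 4*(-1)*conj(0) + 4*(-1)*conj(0)]
      = (1/16)[(18) + (-2) + (6*sqrt(2)) + (0) + (-6*sqrt(2)) + (0) + (0)] = 16/16 = 1
Dimension check: dim(rho) = sum (mult * dim) = 0*1 + 1*1 + 2*1 + 2*1 + 1*2 + 0*2 + 1*2 = 9 = chi_rho(e) = 9.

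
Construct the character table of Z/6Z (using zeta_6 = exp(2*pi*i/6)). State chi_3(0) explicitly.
Character table of Z/6Z (irreps indexed chi_0,...,chi_5 with chi_k(m) = zeta_6^(k*m), zeta_6 = exp(2*pi*i/6)):
  irrep \ class  {0} (size 1)  {1} (size 1)    {2} (size 1)    {3} (size 1)  {4} (size 1)    {5} (size 1)  
  chi_0          1             1               1               1             1               1             
  chi_1          1             exp(I*pi/3)     exp(2*I*pi/3)   -1            exp(-2*I*pi/3)  exp(-I*pi/3)  
  chi_2          1             exp(2*I*pi/3)   exp(-2*I*pi/3)  1             exp(2*I*pi/3)   exp(-2*I*pi/3)
  chi_3          1             -1              1               -1            1               -1            
  chi_4          1             exp(-2*I*pi/3)  exp(2*I*pi/3)   1             exp(-2*I*pi/3)  exp(2*I*pi/3) 
  chi_5          1             exp(-I*pi/3)    exp(-2*I*pi/3)  -1            exp(2*I*pi/3)   exp(I*pi/3)   

Spot check: chi_3(0) = zeta_6^(3*0) = zeta_6^0 = 1.

Derivation: Z/6Z is abelian, so all 6 irreducible complex representations are 1-dimensional. They are given by chi_k(m) = zeta_6^(k*m) for k = 0,...,5. Row orthogonality: sum_m chi_k(m) conj(chi_l(m)) = 6 * [k = l].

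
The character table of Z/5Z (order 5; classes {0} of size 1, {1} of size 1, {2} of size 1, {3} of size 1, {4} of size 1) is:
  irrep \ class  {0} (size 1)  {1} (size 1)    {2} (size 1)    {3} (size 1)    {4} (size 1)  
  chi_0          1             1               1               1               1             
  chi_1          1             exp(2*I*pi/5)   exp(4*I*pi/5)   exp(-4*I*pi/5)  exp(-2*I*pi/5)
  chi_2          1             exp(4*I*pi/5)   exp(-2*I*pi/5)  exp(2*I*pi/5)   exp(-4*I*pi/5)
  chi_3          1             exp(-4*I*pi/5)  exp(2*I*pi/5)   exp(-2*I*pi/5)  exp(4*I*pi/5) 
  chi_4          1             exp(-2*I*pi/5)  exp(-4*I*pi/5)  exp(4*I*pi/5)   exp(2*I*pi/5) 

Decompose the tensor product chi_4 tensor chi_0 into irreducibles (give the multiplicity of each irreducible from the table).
chi_4 tensor chi_0 = chi_4 (all other irreducibles have multiplicity 0).

Details: The character of a tensor product is the pointwise product (chi_4 * chi_0)(C) = chi_4(C) * chi_0(C):
  {0}: (1)*(1), {1}: (exp(-2*I*pi/5))*(1), {2}: (exp(-4*I*pi/5))*(1), {3}: (exp(4*I*pi/5))*(1), {4}: (exp(2*I*pi/5))*(1)
so (chi_4 * chi_0) takes values
  {0} -> 1, {1} -> exp(-2*I*pi/5), {2} -> exp(-4*I*pi/5), {3} -> exp(4*I*pi/5), {4} -> exp(2*I*pi/5).
Now take the inner product of this character with each irreducible chi from the table, <chi_4*chi_0, chi> = (1/5) sum_C |C| (chi_4*chi_0)(C) conj(chi(C)):
  <chi_4*chi_0, chi_0> = (1/5)[1*(1)*conj(1) + 1*(exp(-2*I*pi/5))*conj(1) + 1*(exp(-4*I*pi/5))*conj(1) + 1*(exp(4*I*pi/5))*conj(1) + 1*(exp(2*I*pi/5))*conj(1)]
      = (1/5)[(1) + (exp(-2*I*pi/5)) + (exp(-4*I*pi/5)) + (exp(4*I*pi/5)) + (exp(2*I*pi/5))] = 0/5 = 0
  <chi_4*chi_0, chi_1> = (1/5)[1*(1)*conj(1) + 1*(exp(-2*I*pi/5))*conj(exp(2*I*pi/5)) + 1*(exp(-4*I*pi/5))*conj(exp(4*I*pi/5)) + 1*(exp(4*I*pi/5))*conj(exp(-4*I*pi/5)) + 1*(exp(2*I*pi/5))*conj(exp(-2*I*pi/5))]
      = (1/5)[(1) + (exp(-4*I*pi/5)) + (exp(2*I*pi/5)) + (exp(-2*I*pi/5)) + (exp(4*I*pi/5))] = 0/5 = 0
  <chi_4*chi_0, chi_2> = (1/5)[1*(1)*conj(1) + 1*(exp(-2*I*pi/5))*conj(exp(4*I*pi/5)) + 1*(exp(-4*I*pi/5))*conj(exp(-2*I*pi/5)) + 1*(exp(4*I*pi/5))*conj(exp(2*I*pi/5)) + 1*(exp(2*I*pi/5))*conj(exp(-4*I*pi/5))]
      = (1/5)[(1) + (exp(4*I*pi/5)) + (exp(-2*I*pi/5)) + (exp(2*I*pi/5)) + (exp(-4*I*pi/5))] = 0/5 = 0
  <chi_4*chi_0, chi_3> = (1/5)[1*(1)*conj(1) + 1*(exp(-2*I*pi/5))*conj(exp(-4*I*pi/5)) + 1*(exp(-4*I*pi/5))*conj(exp(2*I*pi/5)) + 1*(exp(4*I*pi/5))*conj(exp(-2*I*pi/5)) + 1*(exp(2*I*pi/5))*conj(exp(4*I*pi/5))]
      = (1/5)[(1) + (exp(2*I*pi/5)) + (exp(4*I*pi/5)) + (exp(-4*I*pi/5)) + (exp(-2*I*pi/5))] = 0/5 = 0
  <chi_4*chi_0, chi_4> = (1/5)[1*(1)*conj(1) + 1*(exp(-2*I*pi/5))*conj(exp(-2*I*pi/5)) + 1*(exp(-4*I*pi/5))*conj(exp(-4*I*pi/5)) + 1*(exp(4*I*pi/5))*conj(exp(4*I*pi/5)) + 1*(exp(2*I*pi/5))*conj(exp(2*I*pi/5))]
      = (1/5)[(1) + (1) + (1) + (1) + (1)] = 5/5 = 1
(Exp terms are combined using exp(i*s)*conj(exp(i*t)) = exp(i*(s-t)), and sums of them are collapsed using the identity that for every m > 1 the m distinct m-th roots of unity sum to 0, e.g. 1 + exp(2*I*pi/3) + exp(-2*I*pi/3) = 0.)
Hence the multiplicities are chi_4: 1. Dimension check: dim(chi_4)*dim(chi_0) = 1*1 = 1 and sum (mult * dim) = 1*1 = 1.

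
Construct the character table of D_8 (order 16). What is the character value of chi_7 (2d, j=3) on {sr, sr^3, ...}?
Conjugacy classes: {e} of size 1, {r^4} of size 1, {r^1, r^7} of size 2, {r^2, r^6} of size 2, {r^3, r^5} of size 2, {s, sr^2, ...} of size 4, {sr, sr^3, ...} of size 4.
Character table:
  irrep \ class              {e} (size 1)  {r^4} (size 1)  {r^1, r^7} (size 2)  {r^2, r^6} (size 2)  {r^3, r^5} (size 2)  {s, sr^2, ...} (size 4)  {sr, sr^3, ...} (size 4)
  chi_1 (triv)               1             1               1                    1                    1                    1                        1                       
  chi_2 (sign: r->1, s->-1)  1             1               1                    1                    1                    -1                       -1                      
  chi_3 (r->-1, s->1)        1             1               -1                   1                    -1                   1                        -1                      
  chi_4 (r->-1, s->-1)       1             1               -1                   1                    -1                   -1                       1                       
  chi_5 (2d, j=1)            2             -2              sqrt(2)              0                    -sqrt(2)             0                        0                       
  chi_6 (2d, j=2)            2             2               0                    -2                   0                    0                        0                       
  chi_7 (2d, j=3)            2             -2              -sqrt(2)             0                    sqrt(2)              0                        0                       

Spot check: chi_7 (2d, j=3) on {sr, sr^3, ...} = 0.

Derivation: D_8 has order 2*8 = 16 with 7 conjugacy classes, hence 7 irreducibles. Sum of squared dims 1 + 1 + 1 + 1 + 4 + 4 + 4 = 16 = |G|. Linear characters come from the abelianisation; the 2-dimensional irreps have character r^k -> 2*cos(2*pi*j*k/8), reflections -> 0.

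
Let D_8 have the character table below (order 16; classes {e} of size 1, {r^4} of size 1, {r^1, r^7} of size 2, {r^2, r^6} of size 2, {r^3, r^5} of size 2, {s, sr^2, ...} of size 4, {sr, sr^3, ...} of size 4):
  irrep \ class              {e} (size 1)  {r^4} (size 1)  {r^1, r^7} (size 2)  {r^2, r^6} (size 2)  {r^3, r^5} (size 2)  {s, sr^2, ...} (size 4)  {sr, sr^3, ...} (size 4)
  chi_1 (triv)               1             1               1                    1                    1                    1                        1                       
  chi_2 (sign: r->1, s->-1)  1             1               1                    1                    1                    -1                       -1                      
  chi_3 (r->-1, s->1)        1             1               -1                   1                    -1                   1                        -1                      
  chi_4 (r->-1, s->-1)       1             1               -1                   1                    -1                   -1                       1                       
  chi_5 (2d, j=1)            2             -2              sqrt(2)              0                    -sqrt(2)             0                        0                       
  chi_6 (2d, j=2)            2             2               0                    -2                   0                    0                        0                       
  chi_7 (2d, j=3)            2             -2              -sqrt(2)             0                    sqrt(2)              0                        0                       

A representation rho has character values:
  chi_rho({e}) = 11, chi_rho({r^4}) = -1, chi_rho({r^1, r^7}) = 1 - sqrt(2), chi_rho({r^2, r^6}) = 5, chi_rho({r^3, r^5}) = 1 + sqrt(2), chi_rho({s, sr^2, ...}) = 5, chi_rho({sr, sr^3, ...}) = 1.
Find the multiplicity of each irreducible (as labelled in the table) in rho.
Multiplicities: chi_1: 3, chi_2: 0, chi_3: 2, chi_4: 0, chi_5: 1, chi_6: 0, chi_7: 2.

Proof sketch: Use <chi_rho, chi> = (1/|G|) sum_C |C| * chi_rho(C) * conj(chi(C)) with |G| = 16 for each irreducible chi in the table:
  <chi_rho, chi_1> = (1/16)[1*(11)*conj(1) + 1*(-1)*conj(1) + 2*(1 - sqrt(2))*conj(1) + 2*(5)*conj(1) + 2*(1 + sqrt(2))*conj(1) + 4*(5)*conj(1) + 4*(1)*conj(1)]
      = (1/16)[(11) + (-1) + (2 - 2*sqrt(2)) + (10) + (2 + 2*sqrt(2)) + (20) + (4)] = 48/16 = 3
  <chi_rho, chi_2> = (1/16)[1*(11)*conj(1) + 1*(-1)*conj(1) + 2*(1 - sqrt(2))*conj(1) + 2*(5)*conj(1) + 2*(1 + sqrt(2))*conj(1) + 4*(5)*conj(-1) + 4*(1)*conj(-1)]
      = (1/16)[(11) + (-1) + (2 - 2*sqrt(2)) + (10) + (2 + 2*sqrt(2)) + (-20) + (-4)] = 0/16 = 0
  <chi_rho, chi_3> = (1/16)[1*(11)*conj(1) + 1*(-1)*conj(1) + 2*(1 - sqrt(2))*conj(-1) + 2*(5)*conj(1) + 2*(1 + sqrt(2))*conj(-1) + 4*(5)*conj(1) + 4*(1)*conj(-1)]
      = (1/16)[(11) + (-1) + (-2 + 2*sqrt(2)) + (10) + (-2*sqrt(2) - 2) + (20) + (-4)] = 32/16 = 2
  <chi_rho, chi_4> = (1/16)[1*(11)*conj(1) + 1*(-1)*conj(1) + 2*(1 - sqrt(2))*conj(-1) + 2*(5)*conj(1) + 2*(1 + sqrt(2))*conj(-1) + 4*(5)*conj(-1) + 4*(1)*conj(1)]
      = (1/16)[(11) + (-1) + (-2 + 2*sqrt(2)) + (10) + (-2*sqrt(2) - 2) + (-20) + (4)] = 0/16 = 0
  <chi_rho, chi_5> = (1/16)[1*(11)*conj(2) + 1*(-1)*conj(-2) + 2*(1 - sqrt(2))*conj(sqrt(2)) + 2*(5)*conj(0) + 2*(1 + sqrt(2))*conj(-sqrt(2)) + 4*(5)*conj(0) + 4*(1)*conj(0)]
      = (1/16)[(22) + (2) + (-4 + 2*sqrt(2)) + (0) + (-4 - 2*sqrt(2)) + (0) + (0)] = 16/16 = 1
  <chi_rho, chi_6> = (1/16)[1*(11)*conj(2) + 1*(-1)*conj(2) + 2*(1 - sqrt(2))*conj(0) + 2*(5)*conj(-2) + 2*(1 + sqrt(2))*conj(0) + 4*(5)*conj(0) + 4*(1)*conj(0)]
      = (1/16)[(22) + (-2) + (0) + (-20) + (0) + (0) + (0)] = 0/16 = 0
  <chi_rho, chi_7> = (1/16)[1*(11)*conj(2) + 1*(-1)*conj(-2) + 2*(1 - sqrt(2))*conj(-sqrt(2)) + 2*(5)*conj(0) + 2*(1 + sqrt(2))*conj(sqrt(2)) + 4*(5)*conj(0) + 4*(1)*conj(0)]
      = (1/16)[(22) + (2) + (4 - 2*sqrt(2)) + (0) + (2*sqrt(2) + 4) + (0) + (0)] = 32/16 = 2
Dimension check: dim(rho) = sum (mult * dim) = 3*1 + 0*1 + 2*1 + 0*1 + 1*2 + 0*2 + 2*2 = 11 = chi_rho(e) = 11.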